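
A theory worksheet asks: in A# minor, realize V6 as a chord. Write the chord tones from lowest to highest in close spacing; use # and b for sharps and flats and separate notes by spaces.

In A# minor, the fifth degree is E#. The dominant is major (leading tone raised), so V is a major triad.
That chord is spelled E#-G##-B#.
With the 6 figure the chord is in first inversion; from the bass G## upward in close position it reads G##-B#-E#.

G## B# E#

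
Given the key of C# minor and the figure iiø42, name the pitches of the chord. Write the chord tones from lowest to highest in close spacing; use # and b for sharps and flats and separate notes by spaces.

The numeral's case and figure indicate a half-diminished seventh chord. In C# minor its root, scale degree 2, is D#.
That chord is spelled D#-F#-A-C#.
With the 42 figure the chord is in third inversion; from the bass C# upward in close position it reads C#-D#-F#-A.

C# D# F# A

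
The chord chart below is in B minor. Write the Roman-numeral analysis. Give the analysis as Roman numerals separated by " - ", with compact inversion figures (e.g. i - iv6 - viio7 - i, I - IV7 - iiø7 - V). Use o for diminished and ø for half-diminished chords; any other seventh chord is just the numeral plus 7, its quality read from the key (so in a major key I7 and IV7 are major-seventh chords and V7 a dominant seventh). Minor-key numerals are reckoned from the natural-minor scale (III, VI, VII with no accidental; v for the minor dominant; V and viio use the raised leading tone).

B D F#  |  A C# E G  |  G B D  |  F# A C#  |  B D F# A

i - VII7 - VI - v - i7

B-D-F#: minor triad on B = scale degree 1 → i.
A-C#-E-G has root A, degree 7 in B minor, so VII7.
G-B-D: root G is the submediant; major triad there is VI.
F#-A-C# has root F#, degree 5 in B minor, so v.
B-D-F#-A has root B, degree 1 in B minor, so i7.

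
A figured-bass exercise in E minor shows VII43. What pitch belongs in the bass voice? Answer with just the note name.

VII in E minor has root D; the chord is D-F#-A-C.
The figure 43 means second inversion — the fifth is in the bass.

A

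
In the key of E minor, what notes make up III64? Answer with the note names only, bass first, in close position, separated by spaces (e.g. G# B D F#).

D G B

In E minor, the mediant is G, and the diatonic chord built there is a major triad.
Stacking thirds from G gives G-B-D.
The figured bass 64 indicates second inversion, placing the fifth (D) in the bass: D-G-B.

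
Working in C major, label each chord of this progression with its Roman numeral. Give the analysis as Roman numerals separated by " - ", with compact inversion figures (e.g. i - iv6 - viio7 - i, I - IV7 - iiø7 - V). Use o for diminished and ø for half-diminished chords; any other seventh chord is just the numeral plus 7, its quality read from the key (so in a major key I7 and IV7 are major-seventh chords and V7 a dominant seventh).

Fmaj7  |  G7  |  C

Fmaj7: major seventh chord on F = scale degree 4 → IV7.
G7 has root G, degree 5 in C major, so V7.
C has root C, degree 1 in C major, so I.

IV7 - V7 - I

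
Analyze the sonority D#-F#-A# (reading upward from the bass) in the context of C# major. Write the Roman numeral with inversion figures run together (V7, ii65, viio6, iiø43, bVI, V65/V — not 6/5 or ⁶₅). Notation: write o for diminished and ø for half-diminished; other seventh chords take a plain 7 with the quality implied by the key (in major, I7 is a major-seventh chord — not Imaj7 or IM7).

The pitches D#-F#-A# form a minor triad rooted on D#.
D# is scale degree 2 in C# major, and a minor triad on that degree is written ii.

ii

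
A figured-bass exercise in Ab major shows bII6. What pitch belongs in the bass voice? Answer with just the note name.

Db

bII in Ab major has root Bbb; the chord is Bbb-Db-Fb.
The figure 6 means first inversion — the third is in the bass.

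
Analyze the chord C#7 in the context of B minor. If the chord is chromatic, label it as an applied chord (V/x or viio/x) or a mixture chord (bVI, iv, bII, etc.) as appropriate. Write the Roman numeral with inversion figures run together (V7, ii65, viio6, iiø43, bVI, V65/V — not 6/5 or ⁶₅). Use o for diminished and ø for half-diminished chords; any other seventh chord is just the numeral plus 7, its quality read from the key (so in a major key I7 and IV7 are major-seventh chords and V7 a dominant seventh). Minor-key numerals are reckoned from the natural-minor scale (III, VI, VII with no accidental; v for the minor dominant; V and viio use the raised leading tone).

V7/V

The pitches C#-E#-G#-B form a dominant seventh chord rooted on C#.
C# is not a diatonic chord root with this quality in B minor, but it lies a perfect fifth above F# (V), so the chord functions as an applied dominant of V.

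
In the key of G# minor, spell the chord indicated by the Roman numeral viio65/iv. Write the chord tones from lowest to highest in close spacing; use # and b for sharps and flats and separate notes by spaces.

D# F# A B#

The slash marks an applied leading-tone chord: viio of iv. In G# minor, iv is C#, so the leading tone to it is B#, a half step below.
Building a fully diminished seventh chord on B# gives B#-D#-F#-A.
The figured bass 65 indicates first inversion, placing the third (D#) in the bass: D#-F#-A-B#.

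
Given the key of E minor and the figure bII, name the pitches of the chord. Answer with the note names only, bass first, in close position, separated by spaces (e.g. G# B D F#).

bII is the Neapolitan chord — a major triad on the lowered second degree. In E minor that root is F.
So the chord is F-A-C.

F A C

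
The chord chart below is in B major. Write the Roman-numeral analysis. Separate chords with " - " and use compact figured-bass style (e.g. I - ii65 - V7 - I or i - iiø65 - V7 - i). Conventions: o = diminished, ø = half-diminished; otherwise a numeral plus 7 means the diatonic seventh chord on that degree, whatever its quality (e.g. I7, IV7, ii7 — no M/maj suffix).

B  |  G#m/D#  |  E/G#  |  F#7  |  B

B: major triad on B = scale degree 1 → I.
G#m/D#: minor triad on G# = scale degree 6 → vi64.
E/G#: root E is the subdominant; major triad there is IV6.
F#7 has root F#, degree 5 in B major, so V7.
B: major triad on B = scale degree 1 → I.

I - vi64 - IV6 - V7 - I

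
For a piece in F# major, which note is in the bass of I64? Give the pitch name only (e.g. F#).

C#

I in F# major has root F#; the chord is F#-A#-C#.
The figure 64 means second inversion — the fifth is in the bass.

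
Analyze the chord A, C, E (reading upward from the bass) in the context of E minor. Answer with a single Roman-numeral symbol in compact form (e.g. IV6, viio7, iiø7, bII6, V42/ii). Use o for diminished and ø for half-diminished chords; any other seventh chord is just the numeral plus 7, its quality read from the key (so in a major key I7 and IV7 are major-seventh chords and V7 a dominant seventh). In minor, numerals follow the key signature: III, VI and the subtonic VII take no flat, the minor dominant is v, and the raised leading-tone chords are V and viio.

The pitches A-C-E form a minor triad rooted on A.
In E minor, A is the subdominant; the diatonic minor triad there is iv.

iv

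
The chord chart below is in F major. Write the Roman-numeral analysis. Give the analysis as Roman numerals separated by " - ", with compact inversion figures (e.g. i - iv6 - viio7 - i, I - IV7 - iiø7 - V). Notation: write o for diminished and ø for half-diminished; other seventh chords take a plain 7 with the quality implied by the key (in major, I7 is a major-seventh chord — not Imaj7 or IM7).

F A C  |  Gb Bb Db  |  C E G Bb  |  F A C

F-A-C: major triad on F = scale degree 1 → I.
Gb-Bb-Db: major triad on Gb — chromatic; Gb is the lowered second degree, so this is the Neapolitan chord, bII.
C-E-G-Bb has root C, degree 5 in F major, so V7.
F-A-C: root F is the tonic; major triad there is I.

I - bII - V7 - I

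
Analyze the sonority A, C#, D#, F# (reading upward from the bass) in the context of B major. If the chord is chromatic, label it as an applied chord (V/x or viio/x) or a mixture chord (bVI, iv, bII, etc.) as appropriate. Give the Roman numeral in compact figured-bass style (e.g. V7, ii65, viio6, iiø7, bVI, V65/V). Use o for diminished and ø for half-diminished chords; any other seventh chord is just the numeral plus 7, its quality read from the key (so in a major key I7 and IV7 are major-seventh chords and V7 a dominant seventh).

The pitches D#-F#-A-C# form a half-diminished seventh chord rooted on D#.
D# sits a half step below E (IV in B major); a diminished chord there is the applied leading-tone chord of IV.
With A in the bass the chord is in second inversion, so the figured bass is 43.

viiø43/IV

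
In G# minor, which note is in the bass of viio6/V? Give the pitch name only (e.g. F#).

E#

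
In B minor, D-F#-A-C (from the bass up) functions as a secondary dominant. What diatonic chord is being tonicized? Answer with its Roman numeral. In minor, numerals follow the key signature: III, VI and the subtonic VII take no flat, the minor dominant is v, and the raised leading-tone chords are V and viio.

VI

The chord is a dominant seventh chord on D.
A dominant resolves down a perfect fifth: D → G. In B minor, G is scale degree 6, i.e. VI.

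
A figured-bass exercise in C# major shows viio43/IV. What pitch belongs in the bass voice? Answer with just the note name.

The applied chord viio43/IV is rooted on E#: E#-G#-B-D.
The figure 43 means second inversion — the fifth is in the bass.

B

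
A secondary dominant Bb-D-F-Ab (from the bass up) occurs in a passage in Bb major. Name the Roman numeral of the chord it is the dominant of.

IV

The chord is a dominant seventh chord on Bb.
A dominant resolves down a perfect fifth: Bb → Eb. In Bb major, Eb is scale degree 4, i.e. IV.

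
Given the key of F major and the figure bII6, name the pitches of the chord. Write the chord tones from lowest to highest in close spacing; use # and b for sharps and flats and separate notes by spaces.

bII6 is the Neapolitan sixth — a major triad on the lowered second degree, here in its customary first inversion. In F major that root is Gb.
So the chord is Gb-Bb-Db.
The figured bass 6 indicates first inversion, placing the third (Bb) in the bass: Bb-Db-Gb.

Bb Db Gb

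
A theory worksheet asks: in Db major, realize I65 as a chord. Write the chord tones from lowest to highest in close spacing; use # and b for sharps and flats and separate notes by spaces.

F Ab C Db

The numeral's case and figure indicate a major seventh chord. In Db major its root, the tonic, is Db.
Stacking thirds from Db gives Db-F-Ab-C.
With the 65 figure the chord is in first inversion; from the bass F upward in close position it reads F-Ab-C-Db.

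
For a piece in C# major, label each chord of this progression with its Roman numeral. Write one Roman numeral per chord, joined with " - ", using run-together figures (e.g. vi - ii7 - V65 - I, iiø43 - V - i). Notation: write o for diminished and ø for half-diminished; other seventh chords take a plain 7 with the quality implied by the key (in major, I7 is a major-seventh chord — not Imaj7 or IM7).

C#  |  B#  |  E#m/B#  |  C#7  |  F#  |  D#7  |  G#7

C#: root C# is the tonic; major triad there is I.
B# is the secondary dominant of iii (major triad on B#): V/iii.
E#m/B#: minor triad on E# = scale degree 3 → iii64.
C#7: chromatic; C# is V of IV, so V7/IV.
F# has root F#, degree 4 in C# major, so IV.
D#7: a dominant seventh chord on D#, the applied dominant of V → V7/V.
G#7: dominant seventh chord on G# = scale degree 5 → V7.

I - V/iii - iii64 - V7/IV - IV - V7/V - V7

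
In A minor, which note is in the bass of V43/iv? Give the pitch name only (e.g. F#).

E

The applied chord V43/iv is rooted on A: A-C#-E-G.
The figure 43 means second inversion — the fifth is in the bass.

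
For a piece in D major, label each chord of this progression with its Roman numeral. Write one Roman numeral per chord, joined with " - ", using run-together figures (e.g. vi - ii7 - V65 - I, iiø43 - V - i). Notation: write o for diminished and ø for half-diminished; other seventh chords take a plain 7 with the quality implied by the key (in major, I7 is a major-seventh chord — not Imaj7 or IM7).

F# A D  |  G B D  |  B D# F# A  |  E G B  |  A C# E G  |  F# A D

I6 - IV - V7/ii - ii - V7 - I6

F#-A-D has root D, degree 1 in D major, so I6.
G-B-D has root G, degree 4 in D major, so IV.
B-D#-F#-A: chromatic; B is V of ii, so V7/ii.
E-G-B: minor triad on E = scale degree 2 → ii.
A-C#-E-G: dominant seventh chord on A = scale degree 5 → V7.
F#-A-D has root D, degree 1 in D major, so I6.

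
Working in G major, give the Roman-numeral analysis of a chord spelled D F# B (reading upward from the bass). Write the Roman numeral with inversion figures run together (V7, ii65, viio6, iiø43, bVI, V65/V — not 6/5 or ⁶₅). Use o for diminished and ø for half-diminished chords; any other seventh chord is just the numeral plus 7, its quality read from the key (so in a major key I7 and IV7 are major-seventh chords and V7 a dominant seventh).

Stacked in thirds the chord is B-D-F#: a minor triad on B.
In G major, B is the mediant; the diatonic minor triad there is iii.
With D in the bass the chord is in first inversion, so the figured bass is 6.

iii6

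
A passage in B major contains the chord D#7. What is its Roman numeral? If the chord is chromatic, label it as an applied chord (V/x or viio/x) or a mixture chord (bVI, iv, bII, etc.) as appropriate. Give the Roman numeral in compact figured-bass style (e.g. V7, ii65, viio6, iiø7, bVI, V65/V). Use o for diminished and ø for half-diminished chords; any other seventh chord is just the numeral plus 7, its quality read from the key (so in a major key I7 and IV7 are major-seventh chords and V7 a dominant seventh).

V7/vi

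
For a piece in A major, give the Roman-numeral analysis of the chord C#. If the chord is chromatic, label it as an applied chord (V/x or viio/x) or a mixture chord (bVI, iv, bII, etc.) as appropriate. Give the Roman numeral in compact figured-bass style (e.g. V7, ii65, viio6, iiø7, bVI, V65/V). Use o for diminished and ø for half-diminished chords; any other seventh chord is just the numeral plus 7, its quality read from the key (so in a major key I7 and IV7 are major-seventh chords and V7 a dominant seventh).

V/vi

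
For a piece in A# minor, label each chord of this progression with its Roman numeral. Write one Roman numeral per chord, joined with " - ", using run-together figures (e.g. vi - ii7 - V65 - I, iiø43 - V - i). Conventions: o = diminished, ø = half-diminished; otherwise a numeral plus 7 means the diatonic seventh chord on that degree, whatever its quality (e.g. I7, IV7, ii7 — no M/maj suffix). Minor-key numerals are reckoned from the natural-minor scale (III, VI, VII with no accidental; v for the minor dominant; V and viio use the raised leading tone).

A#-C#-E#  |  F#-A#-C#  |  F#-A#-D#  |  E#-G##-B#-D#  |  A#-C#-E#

i - VI - iv6 - V7 - i

A#-C#-E# has root A#, degree 1 in A# minor, so i.
F#-A#-C#: root F# is the submediant; major triad there is VI.
F#-A#-D# has root D#, degree 4 in A# minor, so iv6.
E#-G##-B#-D#: dominant seventh chord on E# = scale degree 5 → V7.
A#-C#-E#: root A# is the tonic; minor triad there is i.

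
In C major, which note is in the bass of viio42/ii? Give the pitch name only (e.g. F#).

Bb

The applied chord viio42/ii is rooted on C#: C#-E-G-Bb.
The figure 42 means third inversion — the seventh is in the bass.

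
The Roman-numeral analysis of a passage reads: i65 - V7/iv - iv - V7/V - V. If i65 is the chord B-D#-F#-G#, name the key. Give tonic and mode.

G# minor

The anchor chord is a minor seventh chord on G#, labeled i65.
If G# is scale degree 1 and the mode makes that degree carry a minor seventh chord, the tonic is G# and the mode is minor.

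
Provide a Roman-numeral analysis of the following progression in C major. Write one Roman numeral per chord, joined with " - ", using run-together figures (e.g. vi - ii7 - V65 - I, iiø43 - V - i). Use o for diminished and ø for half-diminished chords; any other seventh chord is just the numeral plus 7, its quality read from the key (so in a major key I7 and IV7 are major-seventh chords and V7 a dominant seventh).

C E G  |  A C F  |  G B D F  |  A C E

I - IV6 - V7 - vi

C-E-G: root C is the tonic; major triad there is I.
A-C-F: root F is the subdominant; major triad there is IV6.
G-B-D-F has root G, degree 5 in C major, so V7.
A-C-E: root A is the submediant; minor triad there is vi.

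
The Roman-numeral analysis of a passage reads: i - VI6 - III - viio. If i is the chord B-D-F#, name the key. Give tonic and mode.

The chord Bm is a minor triad rooted on B; its label is i.
If B is scale degree 1 and the mode makes that degree carry a minor triad, the tonic is B and the mode is minor.

B minor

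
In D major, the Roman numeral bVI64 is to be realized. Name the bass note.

bVI in D major has root Bb; the chord is Bb-D-F.
The figure 64 means second inversion — the fifth is in the bass.

F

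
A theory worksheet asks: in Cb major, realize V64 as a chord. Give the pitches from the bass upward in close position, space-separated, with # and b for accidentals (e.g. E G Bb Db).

Db Gb Bb

In Cb major, scale degree 5 is Gb, and the diatonic chord built there is a major triad.
Stacking thirds from Gb gives Gb-Bb-Db.
With the 64 figure the chord is in second inversion; from the bass Db upward in close position it reads Db-Gb-Bb.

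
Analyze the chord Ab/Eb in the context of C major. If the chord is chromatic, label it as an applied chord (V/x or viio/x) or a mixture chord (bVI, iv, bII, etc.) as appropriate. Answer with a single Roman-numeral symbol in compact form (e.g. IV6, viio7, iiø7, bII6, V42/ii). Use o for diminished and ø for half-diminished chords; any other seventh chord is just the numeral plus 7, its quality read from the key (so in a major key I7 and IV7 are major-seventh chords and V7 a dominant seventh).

bVI64

Stacked in thirds the chord is Ab-C-Eb: a major triad on Ab.
Ab is the lowered sixth degree of C major (diatonic 6 would be A). This is a major triad on the lowered sixth degree, borrowed from the parallel minor.
With Eb in the bass the chord is in second inversion, so the figured bass is 64.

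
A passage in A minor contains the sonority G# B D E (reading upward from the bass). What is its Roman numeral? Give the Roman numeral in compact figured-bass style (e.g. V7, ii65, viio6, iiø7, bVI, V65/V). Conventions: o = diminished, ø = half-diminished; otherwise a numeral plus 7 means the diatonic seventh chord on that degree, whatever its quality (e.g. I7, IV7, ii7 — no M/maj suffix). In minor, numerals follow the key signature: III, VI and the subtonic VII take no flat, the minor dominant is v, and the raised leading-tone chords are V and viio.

V65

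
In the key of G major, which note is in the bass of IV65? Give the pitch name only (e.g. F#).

E

IV in G major has root C; the chord is C-E-G-B.
The figure 65 means first inversion — the third is in the bass.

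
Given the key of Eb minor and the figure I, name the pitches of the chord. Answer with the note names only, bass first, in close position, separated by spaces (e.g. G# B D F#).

Eb G Bb

Scale degree 1 in Eb minor is Eb; here the chord built on it is altered to a major triad. I is the major tonic (Picardy third), borrowed from the parallel major.
So the chord is Eb-G-Bb, a major triad.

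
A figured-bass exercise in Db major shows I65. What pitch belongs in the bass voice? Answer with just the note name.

I in Db major has root Db; the chord is Db-F-Ab-C.
The figure 65 means first inversion — the third is in the bass.

F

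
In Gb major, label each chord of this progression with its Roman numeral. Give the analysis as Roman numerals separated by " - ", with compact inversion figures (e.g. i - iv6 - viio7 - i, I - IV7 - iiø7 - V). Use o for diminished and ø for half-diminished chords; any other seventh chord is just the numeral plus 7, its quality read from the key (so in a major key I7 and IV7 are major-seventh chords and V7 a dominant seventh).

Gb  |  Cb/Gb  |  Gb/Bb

Gb: root Gb is the tonic; major triad there is I.
Cb/Gb: major triad on Cb = scale degree 4 → IV64.
Gb/Bb has root Gb, degree 1 in Gb major, so I6.

I - IV64 - I6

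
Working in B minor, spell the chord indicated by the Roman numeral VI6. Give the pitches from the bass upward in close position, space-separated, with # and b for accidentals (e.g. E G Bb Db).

B D G

The numeral's case and figure indicate a major triad. In B minor its root, scale degree 6, is G.
Stacking thirds from G gives G-B-D.
With the 6 figure the chord is in first inversion; from the bass B upward in close position it reads B-D-G.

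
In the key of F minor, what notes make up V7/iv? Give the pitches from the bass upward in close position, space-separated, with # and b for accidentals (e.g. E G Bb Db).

F A C Eb

V7/iv is a secondary dominant — the dominant seventh of iv. iv in F minor is Bb, so the applied chord's root is F, a perfect fifth above.
Building a dominant seventh chord on F gives F-A-C-Eb.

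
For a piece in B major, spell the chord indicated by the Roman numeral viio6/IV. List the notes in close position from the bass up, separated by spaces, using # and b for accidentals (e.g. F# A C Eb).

F# A D#

The slash marks an applied leading-tone chord: viio of IV. In B major, IV is E, so the leading tone to it is D#, a half step below.
Building a diminished triad on D# gives D#-F#-A.
The figured bass 6 indicates first inversion, placing the third (F#) in the bass: F#-A-D#.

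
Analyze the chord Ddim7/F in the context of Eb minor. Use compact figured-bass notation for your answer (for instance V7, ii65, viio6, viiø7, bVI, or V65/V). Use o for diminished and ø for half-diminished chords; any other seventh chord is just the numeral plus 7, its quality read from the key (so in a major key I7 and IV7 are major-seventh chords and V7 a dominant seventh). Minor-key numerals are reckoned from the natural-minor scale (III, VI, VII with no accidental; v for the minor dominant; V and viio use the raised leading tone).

The pitches D-F-Ab-Cb form a fully diminished seventh chord rooted on D.
In Eb minor, D is the leading tone; the diatonic fully diminished seventh chord there is viio7.
With F in the bass the chord is in first inversion, so the figured bass is 65.

viio65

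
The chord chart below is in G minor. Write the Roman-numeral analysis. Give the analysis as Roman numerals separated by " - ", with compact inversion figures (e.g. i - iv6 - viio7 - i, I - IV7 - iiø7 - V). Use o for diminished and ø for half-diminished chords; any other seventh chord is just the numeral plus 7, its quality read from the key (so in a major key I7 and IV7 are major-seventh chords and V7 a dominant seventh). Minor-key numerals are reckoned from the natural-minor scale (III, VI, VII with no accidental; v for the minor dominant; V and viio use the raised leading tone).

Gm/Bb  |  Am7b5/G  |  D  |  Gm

i6 - iiø42 - V - i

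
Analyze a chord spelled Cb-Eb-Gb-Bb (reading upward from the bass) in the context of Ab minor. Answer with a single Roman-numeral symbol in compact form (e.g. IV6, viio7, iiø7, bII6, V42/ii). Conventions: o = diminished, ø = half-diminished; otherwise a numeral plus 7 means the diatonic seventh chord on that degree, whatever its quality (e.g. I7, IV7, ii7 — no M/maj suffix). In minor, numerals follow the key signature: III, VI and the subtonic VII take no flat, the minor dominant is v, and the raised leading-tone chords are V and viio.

Stacked in thirds the chord is Cb-Eb-Gb-Bb: a major seventh chord on Cb.
Cb is scale degree 3 in Ab minor, and a major seventh chord on that degree is written III7.

III7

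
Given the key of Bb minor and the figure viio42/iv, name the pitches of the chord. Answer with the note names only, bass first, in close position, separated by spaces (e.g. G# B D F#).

The slash marks an applied leading-tone chord: viio of iv. In Bb minor, iv is Eb, so the leading tone to it is D, a half step below.
Building a fully diminished seventh chord on D gives D-F-Ab-Cb.
With the 42 figure the chord is in third inversion; from the bass Cb upward in close position it reads Cb-D-F-Ab.

Cb D F Ab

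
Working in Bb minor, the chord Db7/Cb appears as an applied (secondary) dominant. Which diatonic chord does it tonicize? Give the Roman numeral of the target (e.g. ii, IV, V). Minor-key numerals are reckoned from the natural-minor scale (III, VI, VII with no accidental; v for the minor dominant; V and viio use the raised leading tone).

The chord is a dominant seventh chord on Db.
A dominant resolves down a perfect fifth: Db → Gb. In Bb minor, Gb is scale degree 6, i.e. VI.

VI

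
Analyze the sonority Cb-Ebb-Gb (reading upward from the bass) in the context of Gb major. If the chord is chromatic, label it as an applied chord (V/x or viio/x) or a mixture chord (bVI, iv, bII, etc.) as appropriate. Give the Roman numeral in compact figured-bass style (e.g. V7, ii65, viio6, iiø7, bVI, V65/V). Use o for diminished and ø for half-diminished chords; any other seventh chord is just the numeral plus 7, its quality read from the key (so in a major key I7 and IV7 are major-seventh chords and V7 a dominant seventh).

iv

Stacked in thirds the chord is Cb-Ebb-Gb: a minor triad on Cb.
Cb is the fourth degree of Gb major. This is the minor subdominant, borrowed from the parallel minor.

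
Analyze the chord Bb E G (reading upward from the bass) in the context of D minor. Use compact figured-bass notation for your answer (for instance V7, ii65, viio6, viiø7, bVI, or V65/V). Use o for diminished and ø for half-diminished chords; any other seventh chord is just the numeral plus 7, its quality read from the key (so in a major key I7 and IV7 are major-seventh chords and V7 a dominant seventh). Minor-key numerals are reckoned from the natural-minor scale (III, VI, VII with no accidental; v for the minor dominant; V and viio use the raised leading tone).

The pitches E-G-Bb form a diminished triad rooted on E.
E is scale degree 2 in D minor, and a diminished triad on that degree is written iio.
With Bb in the bass the chord is in second inversion, so the figured bass is 64.

iio64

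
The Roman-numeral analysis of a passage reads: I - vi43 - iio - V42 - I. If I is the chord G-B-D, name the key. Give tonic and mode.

G major

The anchor chord is a major triad on G, labeled I.
If G is scale degree 1 and the mode makes that degree carry a major triad, the tonic is G and the mode is major.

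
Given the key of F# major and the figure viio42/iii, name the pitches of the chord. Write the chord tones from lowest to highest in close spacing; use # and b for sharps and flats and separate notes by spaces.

The slash marks an applied leading-tone chord: viio of iii. In F# major, iii is A#, so the leading tone to it is G##, a half step below.
Building a fully diminished seventh chord on G## gives G##-B#-D#-F#.
The figured bass 42 indicates third inversion, placing the seventh (F#) in the bass: F#-G##-B#-D#.

F# G## B# D#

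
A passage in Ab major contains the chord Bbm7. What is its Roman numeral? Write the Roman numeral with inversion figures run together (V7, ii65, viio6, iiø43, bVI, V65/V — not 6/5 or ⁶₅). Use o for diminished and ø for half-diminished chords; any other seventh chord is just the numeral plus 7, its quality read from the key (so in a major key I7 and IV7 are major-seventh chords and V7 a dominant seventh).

The pitches Bb-Db-F-Ab form a minor seventh chord rooted on Bb.
In Ab major, Bb is the supertonic; the diatonic minor seventh chord there is ii7.

ii7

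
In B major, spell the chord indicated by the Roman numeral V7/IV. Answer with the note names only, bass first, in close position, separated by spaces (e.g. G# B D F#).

The slash means an applied dominant: we want the dominant of IV. In B major, IV is E major, and its dominant is built on B.
Building a dominant seventh chord on B gives B-D#-F#-A.

B D# F# A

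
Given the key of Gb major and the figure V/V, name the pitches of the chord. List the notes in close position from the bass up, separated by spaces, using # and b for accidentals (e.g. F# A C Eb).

The slash means an applied dominant: we want the dominant of V. In Gb major, V is Db major, and its dominant is built on Ab.
Building a major triad on Ab gives Ab-C-Eb.

Ab C Eb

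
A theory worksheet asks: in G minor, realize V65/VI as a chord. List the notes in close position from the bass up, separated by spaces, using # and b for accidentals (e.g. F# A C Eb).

D F Ab Bb

The slash means an applied dominant: we want the dominant of VI. In G minor, VI is Eb major, and its dominant is built on Bb.
Building a dominant seventh chord on Bb gives Bb-D-F-Ab.
The figured bass 65 indicates first inversion, placing the third (D) in the bass: D-F-Ab-Bb.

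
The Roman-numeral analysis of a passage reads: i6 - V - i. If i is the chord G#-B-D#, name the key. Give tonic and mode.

G# minor

i is given as G#-B-D# — a minor triad with root G#.
If G# is scale degree 1 and the mode makes that degree carry a minor triad, the tonic is G# and the mode is minor.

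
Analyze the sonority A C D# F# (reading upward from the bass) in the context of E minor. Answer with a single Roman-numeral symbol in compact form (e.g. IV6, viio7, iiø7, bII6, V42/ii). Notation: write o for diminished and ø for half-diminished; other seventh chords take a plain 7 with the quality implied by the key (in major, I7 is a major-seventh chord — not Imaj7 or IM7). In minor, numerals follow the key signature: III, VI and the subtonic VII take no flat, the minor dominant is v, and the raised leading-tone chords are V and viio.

Stacked in thirds the chord is D#-F#-A-C: a fully diminished seventh chord on D#.
In E minor, D# is the leading tone; the diatonic fully diminished seventh chord there is viio7.
With A in the bass the chord is in second inversion, so the figured bass is 43.

viio43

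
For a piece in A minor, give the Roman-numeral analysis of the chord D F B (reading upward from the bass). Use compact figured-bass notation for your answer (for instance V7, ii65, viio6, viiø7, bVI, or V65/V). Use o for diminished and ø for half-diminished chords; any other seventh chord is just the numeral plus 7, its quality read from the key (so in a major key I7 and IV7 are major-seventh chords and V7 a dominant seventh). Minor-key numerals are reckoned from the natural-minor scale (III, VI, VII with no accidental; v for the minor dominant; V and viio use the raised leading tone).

iio6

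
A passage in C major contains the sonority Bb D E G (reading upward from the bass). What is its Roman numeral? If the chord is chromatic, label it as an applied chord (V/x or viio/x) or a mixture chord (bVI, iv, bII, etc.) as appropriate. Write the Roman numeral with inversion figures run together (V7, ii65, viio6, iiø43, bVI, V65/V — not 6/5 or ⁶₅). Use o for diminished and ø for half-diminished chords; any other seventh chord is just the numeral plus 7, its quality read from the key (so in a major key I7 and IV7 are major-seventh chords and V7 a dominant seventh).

viiø43/IV

The pitches E-G-Bb-D form a half-diminished seventh chord rooted on E.
E sits a half step below F (IV in C major); a diminished chord there is the applied leading-tone chord of IV.
With Bb in the bass the chord is in second inversion, so the figured bass is 43.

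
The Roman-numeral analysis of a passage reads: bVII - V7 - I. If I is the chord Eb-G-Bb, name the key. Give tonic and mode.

The anchor chord is a major triad on Eb, labeled I.
If Eb is scale degree 1 and the mode makes that degree carry a major triad, the tonic is Eb and the mode is major.

Eb major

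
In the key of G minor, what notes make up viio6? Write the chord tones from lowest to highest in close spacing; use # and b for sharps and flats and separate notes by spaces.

A C F#

In G minor, the leading-tone chord is built on the raised seventh degree, F#.
That chord is spelled F#-A-C.
With the 6 figure the chord is in first inversion; from the bass A upward in close position it reads A-C-F#.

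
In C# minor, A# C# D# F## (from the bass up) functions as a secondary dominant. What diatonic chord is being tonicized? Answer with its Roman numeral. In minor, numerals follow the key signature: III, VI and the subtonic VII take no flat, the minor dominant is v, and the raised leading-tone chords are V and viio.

V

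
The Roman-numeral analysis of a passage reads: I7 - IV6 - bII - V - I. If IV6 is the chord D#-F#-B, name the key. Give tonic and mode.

F# major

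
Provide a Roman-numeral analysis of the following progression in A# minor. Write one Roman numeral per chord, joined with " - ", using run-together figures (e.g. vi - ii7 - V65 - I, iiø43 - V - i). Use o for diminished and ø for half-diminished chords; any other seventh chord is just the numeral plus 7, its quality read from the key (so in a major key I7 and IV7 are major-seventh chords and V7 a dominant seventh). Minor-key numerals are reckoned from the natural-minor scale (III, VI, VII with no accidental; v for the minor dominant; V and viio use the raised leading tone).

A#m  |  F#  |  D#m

i - VI - iv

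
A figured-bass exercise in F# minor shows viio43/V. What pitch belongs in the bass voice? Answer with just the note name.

F#

The applied chord viio43/V is rooted on B#: B#-D#-F#-A.
The figure 43 means second inversion — the fifth is in the bass.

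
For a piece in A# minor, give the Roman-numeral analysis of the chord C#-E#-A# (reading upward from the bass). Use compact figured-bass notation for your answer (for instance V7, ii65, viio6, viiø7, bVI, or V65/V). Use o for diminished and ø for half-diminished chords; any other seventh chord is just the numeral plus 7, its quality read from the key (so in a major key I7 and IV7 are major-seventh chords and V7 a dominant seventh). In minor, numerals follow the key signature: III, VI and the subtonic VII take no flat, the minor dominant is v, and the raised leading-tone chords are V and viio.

Stacked in thirds the chord is A#-C#-E#: a minor triad on A#.
In A# minor, A# is the tonic; the diatonic minor triad there is i.
With C# in the bass the chord is in first inversion, so the figured bass is 6.

i6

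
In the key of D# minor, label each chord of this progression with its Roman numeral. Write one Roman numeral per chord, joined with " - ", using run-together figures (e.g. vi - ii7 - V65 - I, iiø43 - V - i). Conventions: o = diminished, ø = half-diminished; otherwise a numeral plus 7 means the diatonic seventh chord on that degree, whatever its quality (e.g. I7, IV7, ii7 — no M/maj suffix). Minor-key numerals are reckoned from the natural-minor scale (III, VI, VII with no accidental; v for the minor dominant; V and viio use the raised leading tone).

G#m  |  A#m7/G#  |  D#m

iv - v42 - i

G#m: root G# is the subdominant; minor triad there is iv.
A#m7/G# has root A#, degree 5 in D# minor, so v42.
D#m: root D# is the tonic; minor triad there is i.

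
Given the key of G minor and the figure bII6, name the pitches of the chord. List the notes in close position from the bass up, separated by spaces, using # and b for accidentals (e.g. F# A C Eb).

C Eb Ab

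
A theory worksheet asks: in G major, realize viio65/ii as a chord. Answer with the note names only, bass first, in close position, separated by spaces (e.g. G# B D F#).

The slash marks an applied leading-tone chord: viio of ii. In G major, ii is A, so the leading tone to it is G#, a half step below.
Building a fully diminished seventh chord on G# gives G#-B-D-F.
With the 65 figure the chord is in first inversion; from the bass B upward in close position it reads B-D-F-G#.

B D F G#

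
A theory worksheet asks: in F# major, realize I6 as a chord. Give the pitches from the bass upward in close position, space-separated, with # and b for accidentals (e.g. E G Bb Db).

A# C# F#

The numeral's case and figure indicate a major triad. In F# major its root, the first degree, is F#.
Stacking thirds from F# gives F#-A#-C#.
With the 6 figure the chord is in first inversion; from the bass A# upward in close position it reads A#-C#-F#.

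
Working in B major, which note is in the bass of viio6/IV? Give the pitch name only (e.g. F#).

The applied chord viio6/IV is rooted on D#: D#-F#-A.
The figure 6 means first inversion — the third is in the bass.

F#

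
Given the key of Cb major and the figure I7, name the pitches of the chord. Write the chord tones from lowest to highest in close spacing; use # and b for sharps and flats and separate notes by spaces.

Cb Eb Gb Bb

In Cb major, the tonic is Cb, and the diatonic chord built there is a major seventh chord.
That chord is spelled Cb-Eb-Gb-Bb.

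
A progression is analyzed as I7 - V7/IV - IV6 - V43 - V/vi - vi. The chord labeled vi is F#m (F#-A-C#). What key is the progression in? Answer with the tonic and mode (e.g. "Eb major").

A major

The chord F#m is a minor triad rooted on F#; its label is vi.
vi on F# implies F# is the submediant; that puts the tonic at A, and the lowercase numeral fits major mode.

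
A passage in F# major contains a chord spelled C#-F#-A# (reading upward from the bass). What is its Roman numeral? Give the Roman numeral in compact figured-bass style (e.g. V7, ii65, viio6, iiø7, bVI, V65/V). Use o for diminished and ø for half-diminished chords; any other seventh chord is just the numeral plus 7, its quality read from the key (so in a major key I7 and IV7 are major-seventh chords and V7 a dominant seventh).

I64

Stacked in thirds the chord is F#-A#-C#: a major triad on F#.
In F# major, F# is the tonic; the diatonic major triad there is I.
With C# in the bass the chord is in second inversion, so the figured bass is 64.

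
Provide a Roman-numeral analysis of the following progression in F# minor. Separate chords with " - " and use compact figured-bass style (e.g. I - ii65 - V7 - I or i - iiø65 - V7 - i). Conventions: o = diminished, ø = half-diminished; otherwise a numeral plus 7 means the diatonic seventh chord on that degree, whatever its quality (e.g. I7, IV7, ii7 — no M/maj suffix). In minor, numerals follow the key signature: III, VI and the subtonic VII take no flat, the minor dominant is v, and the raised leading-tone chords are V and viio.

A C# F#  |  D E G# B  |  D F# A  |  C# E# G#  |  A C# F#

A-C#-F#: root F# is the tonic; minor triad there is i6.
D-E-G#-B has root E, degree 7 in F# minor, so VII42.
D-F#-A: major triad on D = scale degree 6 → VI.
C#-E#-G#: major triad on C# = scale degree 5 → V.
A-C#-F# has root F#, degree 1 in F# minor, so i6.

i6 - VII42 - VI - V - i6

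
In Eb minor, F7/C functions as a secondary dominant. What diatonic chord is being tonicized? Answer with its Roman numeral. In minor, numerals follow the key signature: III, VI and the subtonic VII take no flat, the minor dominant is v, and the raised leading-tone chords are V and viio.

V

The chord is a dominant seventh chord on F.
A dominant resolves down a perfect fifth: F → Bb. In Eb minor, Bb is scale degree 5, i.e. V.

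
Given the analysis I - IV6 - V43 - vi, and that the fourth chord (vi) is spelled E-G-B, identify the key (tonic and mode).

vi is given as E-G-B — a minor triad with root E.
vi on E implies E is the submediant; that puts the tonic at G, and the lowercase numeral fits major mode.

G major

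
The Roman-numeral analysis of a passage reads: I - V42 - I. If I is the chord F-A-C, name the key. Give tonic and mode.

F major

The chord F is a major triad rooted on F; its label is I.
If F is scale degree 1 and the mode makes that degree carry a major triad, the tonic is F and the mode is major.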